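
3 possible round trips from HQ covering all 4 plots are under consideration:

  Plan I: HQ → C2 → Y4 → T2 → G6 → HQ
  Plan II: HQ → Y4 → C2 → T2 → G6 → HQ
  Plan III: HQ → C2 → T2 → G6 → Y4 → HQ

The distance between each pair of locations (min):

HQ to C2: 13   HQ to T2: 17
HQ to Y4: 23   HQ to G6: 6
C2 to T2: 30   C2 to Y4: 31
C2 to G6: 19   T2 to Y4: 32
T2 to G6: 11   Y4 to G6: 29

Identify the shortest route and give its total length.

Shortest is Plan I, total 93 min.

Plan I: 13 + 31 + 32 + 11 + 6 = 93
Plan II: 23 + 31 + 30 + 11 + 6 = 101
Plan III: 13 + 30 + 11 + 29 + 23 = 106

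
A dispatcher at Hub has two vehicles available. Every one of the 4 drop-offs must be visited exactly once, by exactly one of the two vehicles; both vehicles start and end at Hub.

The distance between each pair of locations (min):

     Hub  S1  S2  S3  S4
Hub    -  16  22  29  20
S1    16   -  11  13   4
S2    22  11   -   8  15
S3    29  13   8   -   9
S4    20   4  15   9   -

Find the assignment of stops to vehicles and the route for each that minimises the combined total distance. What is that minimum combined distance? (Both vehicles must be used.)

Minimum combined distance: 91 min.

There are 2^3 − 1 = 7 ways to divide the 4 stops into two non-empty groups. For each, the best each vehicle can do is its own shortest tour through its group:
  {S1} + {S2, S3, S4}: 32 + 59 = 91
  {S2} + {S1, S3, S4}: 44 + 58 = 102
  {S1, S2} + {S3, S4}: 49 + 58 = 107
  {S3} + {S1, S2, S4}: 58 + 57 = 115
  {S1, S3} + {S2, S4}: 58 + 57 = 115
  {S2, S3} + {S1, S4}: 59 + 40 = 99
  … (7 splits in total)
Best: vehicle 1 Hub → S1 → Hub = 32; vehicle 2 Hub → S2 → S3 → S4 → Hub = 59; combined 91.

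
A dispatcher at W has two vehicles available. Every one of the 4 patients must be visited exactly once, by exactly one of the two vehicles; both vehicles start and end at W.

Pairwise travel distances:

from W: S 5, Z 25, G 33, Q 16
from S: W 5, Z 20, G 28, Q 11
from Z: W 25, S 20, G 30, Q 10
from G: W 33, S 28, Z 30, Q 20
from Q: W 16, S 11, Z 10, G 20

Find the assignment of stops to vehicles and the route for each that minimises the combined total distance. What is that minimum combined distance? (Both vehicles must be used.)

Minimum combined distance: 98.

Try each way of splitting the stops between the two vehicles (each non-empty) and, for each split, find the best tour for each vehicle:
  {S} + {Z, G, Q}: 10 + 88 = 98
  {Z} + {S, G, Q}: 50 + 69 = 119
  {S, Z} + {G, Q}: 50 + 69 = 119
  {G} + {S, Z, Q}: 66 + 51 = 117
  {S, G} + {Z, Q}: 66 + 51 = 117
  {Z, G} + {S, Q}: 88 + 32 = 120
  … (7 splits in total)
Best: vehicle 1 W → S → W = 10; vehicle 2 W → Z → Q → G → W = 88; combined 98.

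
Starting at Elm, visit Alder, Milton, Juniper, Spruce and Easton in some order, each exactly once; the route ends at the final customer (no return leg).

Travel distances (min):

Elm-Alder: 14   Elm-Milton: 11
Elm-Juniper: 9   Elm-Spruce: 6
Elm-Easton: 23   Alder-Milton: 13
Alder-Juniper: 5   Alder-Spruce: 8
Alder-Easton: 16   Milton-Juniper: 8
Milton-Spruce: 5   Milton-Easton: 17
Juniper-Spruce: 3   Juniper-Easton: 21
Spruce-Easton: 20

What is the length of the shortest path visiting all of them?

There are 5! = 120 possible orderings.
Elm→Alder→Milton→Juniper→Spruce→Easton: 14+13+8+3+20 = 58
Elm→Alder→Milton→Juniper→Easton→Spruce: 14+13+8+21+20 = 76
Elm→Alder→Milton→Spruce→Juniper→Easton: 14+13+5+3+21 = 56
Elm→Alder→Milton→Spruce→Easton→Juniper: 14+13+5+20+21 = 73
Elm→Alder→Milton→Easton→Juniper→Spruce: 14+13+17+21+3 = 68
Elm→Alder→Milton→Easton→Spruce→Juniper: 14+13+17+20+3 = 67
Elm→Alder→Juniper→Milton→Spruce→Easton: 14+5+8+5+20 = 52
Elm→Alder→Juniper→Milton→Easton→Spruce: 14+5+8+17+20 = 64
Elm→Alder→Juniper→Spruce→Milton→Easton: 14+5+3+5+17 = 44
Elm→Alder→Juniper→Spruce→Easton→Milton: 14+5+3+20+17 = 59
Elm→Alder→Juniper→Easton→Milton→Spruce: 14+5+21+17+5 = 62
Elm→Alder→Juniper→Easton→Spruce→Milton: 14+5+21+20+5 = 65
Elm→Alder→Spruce→Milton→Juniper→Easton: 14+8+5+8+21 = 56
Elm→Alder→Spruce→Milton→Easton→Juniper: 14+8+5+17+21 = 65
… (106 more)
Elm→Milton→Spruce→Juniper→Alder→Easton: 11+5+3+5+16 = 40  ← best
The minimum is 40.
One shortest path: Elm → Milton → Spruce → Juniper → Alder → Easton.

40 min — the minimum one-way total.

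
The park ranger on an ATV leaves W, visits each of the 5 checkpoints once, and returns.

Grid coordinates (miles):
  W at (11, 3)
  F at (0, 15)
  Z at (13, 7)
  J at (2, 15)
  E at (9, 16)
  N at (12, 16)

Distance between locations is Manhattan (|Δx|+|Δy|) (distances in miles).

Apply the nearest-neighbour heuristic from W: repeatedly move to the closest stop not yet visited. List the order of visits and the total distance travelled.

Total distance 52 miles via the nearest-neighbour route W → Z → N → E → J → F → W.

W → [Z:6 / N:14 / E:15 / J:21 / F:23] → Z (6)
Z → [N:10 / E:13 / J:19 / F:21] → N (10)
N → [E:3 / J:11 / F:13] → E (3)
E → [J:8 / F:10] → J (8)
J → [F:2] → F (2)
Return F→W: 23.
Total = 6 + 10 + 3 + 8 + 2 + 23 = 52.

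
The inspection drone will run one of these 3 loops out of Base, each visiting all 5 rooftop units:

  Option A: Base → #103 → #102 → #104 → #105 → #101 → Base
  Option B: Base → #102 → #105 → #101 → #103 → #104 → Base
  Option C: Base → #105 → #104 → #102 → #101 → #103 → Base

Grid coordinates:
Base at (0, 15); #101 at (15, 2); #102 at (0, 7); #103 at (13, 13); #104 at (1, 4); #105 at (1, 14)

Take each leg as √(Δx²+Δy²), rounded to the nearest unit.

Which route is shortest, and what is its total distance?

54 — Option C is the shortest.

Option A: 13 + 14 + 3 + 10 + 18 + 20 = 78
Option B: 8 + 7 + 18 + 11 + 15 + 11 = 70
Option C: 1 + 10 + 3 + 16 + 11 + 13 = 54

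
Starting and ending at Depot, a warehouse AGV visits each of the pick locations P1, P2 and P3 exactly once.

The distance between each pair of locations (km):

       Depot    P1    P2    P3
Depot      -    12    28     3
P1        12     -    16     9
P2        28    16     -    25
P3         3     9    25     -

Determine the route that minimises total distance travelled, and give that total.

With 3 stops there are 3!/2 = 3 distinct round trips (a route and its reverse cost the same).
Depot - P1 - P2 - P3 - Depot: 12+16+25+3 = 56
Depot - P1 - P3 - P2 - Depot: 12+9+25+28 = 74
Depot - P2 - P1 - P3 - Depot: 28+16+9+3 = 56
The minimum is 56.
One optimal route: Depot → P1 → P2 → P3 → Depot (or its reverse).

Shortest round trip = 56 km.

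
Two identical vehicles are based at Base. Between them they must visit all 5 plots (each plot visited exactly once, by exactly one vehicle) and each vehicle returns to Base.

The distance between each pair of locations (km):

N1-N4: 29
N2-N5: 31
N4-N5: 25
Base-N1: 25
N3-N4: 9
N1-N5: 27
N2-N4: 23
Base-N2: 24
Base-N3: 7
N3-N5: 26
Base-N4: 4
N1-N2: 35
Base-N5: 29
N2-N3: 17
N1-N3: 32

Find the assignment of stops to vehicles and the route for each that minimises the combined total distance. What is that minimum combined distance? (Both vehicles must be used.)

115 km — the smallest possible combined total.

Check every non-empty split of the stops between the two vehicles; for each half take its own optimal tour:
  {N1} + {N2, N3, N4, N5}: 50 + 84 = 134
  {N2} + {N1, N3, N4, N5}: 48 + 91 = 139
  {N1, N2} + {N3, N4, N5}: 84 + 62 = 146
  {N3} + {N1, N2, N4, N5}: 14 + 110 = 124
  {N1, N3} + {N2, N4, N5}: 64 + 84 = 148
  {N2, N3} + {N1, N4, N5}: 48 + 81 = 129
  … (15 splits in total)
  {N4} + {N1, N2, N3, N5}: 8 + 107 = 115  ← best
Best: vehicle 1 Base → N4 → Base = 8; vehicle 2 Base → N1 → N5 → N2 → N3 → Base = 107; combined 115.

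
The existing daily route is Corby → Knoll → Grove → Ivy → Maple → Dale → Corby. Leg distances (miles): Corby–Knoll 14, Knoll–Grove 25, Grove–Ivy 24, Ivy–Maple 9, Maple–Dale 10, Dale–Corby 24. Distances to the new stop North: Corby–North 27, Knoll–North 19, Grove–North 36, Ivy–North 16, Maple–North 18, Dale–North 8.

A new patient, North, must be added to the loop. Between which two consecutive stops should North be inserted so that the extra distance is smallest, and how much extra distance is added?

Insertion cost between consecutive stops i–j is d(i,North) + d(North,j) − d(i,j):
  between Corby and Knoll: 27 + 19 − 14 = 32
  between Knoll and Grove: 19 + 36 − 25 = 30
  between Grove and Ivy: 36 + 16 − 24 = 28
  between Ivy and Maple: 16 + 18 − 9 = 25
  between Maple and Dale: 18 + 8 − 10 = 16
  between Dale and Corby: 8 + 27 − 24 = 11
Cheapest insertion is between Dale and Corby, adding 11.
New total = 106 + 11 = 117.

Adding 11 miles by placing North on the Dale–Corby leg.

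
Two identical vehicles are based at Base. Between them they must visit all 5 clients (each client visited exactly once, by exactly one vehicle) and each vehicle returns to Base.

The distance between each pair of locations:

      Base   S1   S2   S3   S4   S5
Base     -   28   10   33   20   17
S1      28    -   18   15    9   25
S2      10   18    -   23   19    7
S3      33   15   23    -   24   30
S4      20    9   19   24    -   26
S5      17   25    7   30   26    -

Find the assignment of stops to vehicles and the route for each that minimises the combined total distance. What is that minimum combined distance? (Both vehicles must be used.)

Minimum combined distance: 111.

Try each way of splitting the stops between the two vehicles (each non-empty) and, for each split, find the best tour for each vehicle:
  {S1} + {S2, S3, S4, S5}: 56 + 91 = 147
  {S2} + {S1, S3, S4, S5}: 20 + 91 = 111
  {S1, S2} + {S3, S4, S5}: 56 + 91 = 147
  {S3} + {S1, S2, S4, S5}: 66 + 71 = 137
  {S1, S3} + {S2, S4, S5}: 76 + 63 = 139
  {S2, S3} + {S1, S4, S5}: 66 + 71 = 137
  … (15 splits in total)
Best: vehicle 1 Base → S2 → Base = 20; vehicle 2 Base → S4 → S1 → S3 → S5 → Base = 91; combined 111.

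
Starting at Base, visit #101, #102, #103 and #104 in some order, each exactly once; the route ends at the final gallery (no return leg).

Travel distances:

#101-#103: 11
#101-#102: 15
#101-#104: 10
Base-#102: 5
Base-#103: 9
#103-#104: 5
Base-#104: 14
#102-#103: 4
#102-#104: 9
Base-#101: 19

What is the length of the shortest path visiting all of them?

There are 4! = 24 possible orderings.
Base - #101 - #102 - #103 - #104: 19+15+4+5 = 43
Base - #101 - #102 - #104 - #103: 19+15+9+5 = 48
Base - #101 - #103 - #102 - #104: 19+11+4+9 = 43
Base - #101 - #103 - #104 - #102: 19+11+5+9 = 44
Base - #101 - #104 - #102 - #103: 19+10+9+4 = 42
Base - #101 - #104 - #103 - #102: 19+10+5+4 = 38
Base - #102 - #101 - #103 - #104: 5+15+11+5 = 36
Base - #102 - #101 - #104 - #103: 5+15+10+5 = 35
Base - #102 - #103 - #101 - #104: 5+4+11+10 = 30
Base - #102 - #103 - #104 - #101: 5+4+5+10 = 24
Base - #102 - #104 - #101 - #103: 5+9+10+11 = 35
Base - #102 - #104 - #103 - #101: 5+9+5+11 = 30
Base - #103 - #101 - #102 - #104: 9+11+15+9 = 44
Base - #103 - #101 - #104 - #102: 9+11+10+9 = 39
… (10 more)
The minimum is 24.
One shortest path: Base → #102 → #103 → #104 → #101.

24 — the minimum one-way total.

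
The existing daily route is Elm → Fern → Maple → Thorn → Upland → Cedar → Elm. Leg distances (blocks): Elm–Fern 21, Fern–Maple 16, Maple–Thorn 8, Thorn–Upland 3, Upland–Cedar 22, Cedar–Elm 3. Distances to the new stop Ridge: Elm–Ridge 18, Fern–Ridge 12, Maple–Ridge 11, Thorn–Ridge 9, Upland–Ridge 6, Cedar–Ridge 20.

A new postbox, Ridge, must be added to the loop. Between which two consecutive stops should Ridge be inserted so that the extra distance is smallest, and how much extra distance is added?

Insertion cost between consecutive stops i–j is d(i,Ridge) + d(Ridge,j) − d(i,j):
  between Elm and Fern: 18 + 12 − 21 = 9
  between Fern and Maple: 12 + 11 − 16 = 7
  between Maple and Thorn: 11 + 9 − 8 = 12
  between Thorn and Upland: 9 + 6 − 3 = 12
  between Upland and Cedar: 6 + 20 − 22 = 4
  between Cedar and Elm: 20 + 18 − 3 = 35
Cheapest insertion is between Upland and Cedar, adding 4.
New total = 73 + 4 = 77.

Adding 4 blocks by placing Ridge on the Upland–Cedar leg.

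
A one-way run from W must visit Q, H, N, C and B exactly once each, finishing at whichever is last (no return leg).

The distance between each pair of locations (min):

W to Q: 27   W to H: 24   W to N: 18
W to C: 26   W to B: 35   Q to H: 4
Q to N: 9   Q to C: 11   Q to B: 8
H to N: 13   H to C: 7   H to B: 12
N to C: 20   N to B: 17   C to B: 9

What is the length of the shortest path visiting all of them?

Minimum one-way distance = 47 min.

There are 5! = 120 possible orderings.
W - Q - H - N - C - B: 27+4+13+20+9 = 73
W - Q - H - N - B - C: 27+4+13+17+9 = 70
W - Q - H - C - N - B: 27+4+7+20+17 = 75
W - Q - H - C - B - N: 27+4+7+9+17 = 64
W - Q - H - B - N - C: 27+4+12+17+20 = 80
W - Q - H - B - C - N: 27+4+12+9+20 = 72
W - Q - N - H - C - B: 27+9+13+7+9 = 65
W - Q - N - H - B - C: 27+9+13+12+9 = 70
W - Q - N - C - H - B: 27+9+20+7+12 = 75
W - Q - N - C - B - H: 27+9+20+9+12 = 77
W - Q - N - B - H - C: 27+9+17+12+7 = 72
W - Q - N - B - C - H: 27+9+17+9+7 = 69
W - Q - C - H - N - B: 27+11+7+13+17 = 75
W - Q - C - H - B - N: 27+11+7+12+17 = 74
… (106 more)
W - N - Q - H - C - B: 18+9+4+7+9 = 47  ← best
The minimum is 47.
One shortest path: W → N → Q → H → C → B.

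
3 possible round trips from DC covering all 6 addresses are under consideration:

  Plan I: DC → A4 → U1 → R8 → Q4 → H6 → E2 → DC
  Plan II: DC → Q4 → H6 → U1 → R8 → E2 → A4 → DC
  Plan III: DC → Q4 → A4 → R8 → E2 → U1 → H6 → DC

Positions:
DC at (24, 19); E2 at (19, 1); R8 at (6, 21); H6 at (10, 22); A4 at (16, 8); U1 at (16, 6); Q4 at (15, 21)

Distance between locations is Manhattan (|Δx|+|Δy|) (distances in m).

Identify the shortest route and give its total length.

Plan I: 19 + 2 + 25 + 9 + 6 + 30 + 23 = 114
Plan II: 11 + 6 + 22 + 25 + 33 + 10 + 19 = 126
Plan III: 11 + 14 + 23 + 33 + 8 + 22 + 17 = 128

Shortest is Plan I, total 114 m.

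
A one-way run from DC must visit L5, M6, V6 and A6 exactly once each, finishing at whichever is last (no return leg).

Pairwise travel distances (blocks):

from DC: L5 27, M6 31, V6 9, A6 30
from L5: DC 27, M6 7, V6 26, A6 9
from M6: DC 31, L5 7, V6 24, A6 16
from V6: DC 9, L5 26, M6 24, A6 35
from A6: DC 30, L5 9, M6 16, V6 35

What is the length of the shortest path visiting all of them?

There are 4! = 24 possible orderings.
DC→L5→M6→V6→A6: 27+7+24+35 = 93
DC→L5→M6→A6→V6: 27+7+16+35 = 85
DC→L5→V6→M6→A6: 27+26+24+16 = 93
DC→L5→V6→A6→M6: 27+26+35+16 = 104
DC→L5→A6→M6→V6: 27+9+16+24 = 76
DC→L5→A6→V6→M6: 27+9+35+24 = 95
DC→M6→L5→V6→A6: 31+7+26+35 = 99
DC→M6→L5→A6→V6: 31+7+9+35 = 82
DC→M6→V6→L5→A6: 31+24+26+9 = 90
DC→M6→V6→A6→L5: 31+24+35+9 = 99
DC→M6→A6→L5→V6: 31+16+9+26 = 82
DC→M6→A6→V6→L5: 31+16+35+26 = 108
DC→V6→L5→M6→A6: 9+26+7+16 = 58
DC→V6→L5→A6→M6: 9+26+9+16 = 60
… (10 more)
DC→V6→M6→L5→A6: 9+24+7+9 = 49  ← best
The minimum is 49.
One shortest path: DC → V6 → M6 → L5 → A6.

49 blocks — the minimum one-way total.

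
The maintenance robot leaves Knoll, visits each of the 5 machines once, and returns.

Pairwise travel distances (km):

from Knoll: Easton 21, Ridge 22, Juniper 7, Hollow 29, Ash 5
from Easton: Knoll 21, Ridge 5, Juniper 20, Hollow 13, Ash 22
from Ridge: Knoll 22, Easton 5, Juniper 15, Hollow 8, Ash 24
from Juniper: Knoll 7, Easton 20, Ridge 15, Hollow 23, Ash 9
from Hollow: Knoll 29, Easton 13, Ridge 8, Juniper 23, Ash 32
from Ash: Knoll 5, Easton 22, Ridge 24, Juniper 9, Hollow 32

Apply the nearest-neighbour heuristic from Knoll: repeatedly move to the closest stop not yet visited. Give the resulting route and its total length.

At Knoll the remaining stops are Ash 5, Juniper 7, Easton 21, Ridge 22, Hollow 29; go to Ash.
At Ash the remaining stops are Juniper 9, Easton 22, Ridge 24, Hollow 32; go to Juniper.
At Juniper the remaining stops are Ridge 15, Easton 20, Hollow 23; go to Ridge.
At Ridge the remaining stops are Easton 5, Hollow 8; go to Easton.
At Easton the remaining stops are Hollow 13; go to Hollow.
Return Hollow→Knoll: 29.
Total = 5 + 9 + 15 + 5 + 13 + 29 = 76.

76 km along Knoll → Ash → Juniper → Ridge → Easton → Hollow → Knoll.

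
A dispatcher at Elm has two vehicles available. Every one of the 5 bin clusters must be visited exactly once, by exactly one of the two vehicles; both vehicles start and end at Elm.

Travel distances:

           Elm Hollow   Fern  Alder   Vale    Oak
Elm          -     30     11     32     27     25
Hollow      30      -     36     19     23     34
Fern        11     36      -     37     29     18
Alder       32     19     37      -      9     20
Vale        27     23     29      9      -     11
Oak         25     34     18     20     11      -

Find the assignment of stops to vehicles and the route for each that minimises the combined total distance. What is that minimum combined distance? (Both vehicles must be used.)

116 — the smallest possible combined total.

Check every non-empty split of the stops between the two vehicles; for each half take its own optimal tour:
  {Hollow} + {Fern, Alder, Vale, Oak}: 60 + 81 = 141
  {Fern} + {Hollow, Alder, Vale, Oak}: 22 + 94 = 116
  {Hollow, Fern} + {Alder, Vale, Oak}: 77 + 77 = 154
  {Alder} + {Hollow, Fern, Vale, Oak}: 64 + 93 = 157
  {Hollow, Alder} + {Fern, Vale, Oak}: 81 + 67 = 148
  {Fern, Alder} + {Hollow, Vale, Oak}: 80 + 89 = 169
  … (15 splits in total)
Best: vehicle 1 Elm → Fern → Elm = 22; vehicle 2 Elm → Hollow → Alder → Vale → Oak → Elm = 94; combined 116.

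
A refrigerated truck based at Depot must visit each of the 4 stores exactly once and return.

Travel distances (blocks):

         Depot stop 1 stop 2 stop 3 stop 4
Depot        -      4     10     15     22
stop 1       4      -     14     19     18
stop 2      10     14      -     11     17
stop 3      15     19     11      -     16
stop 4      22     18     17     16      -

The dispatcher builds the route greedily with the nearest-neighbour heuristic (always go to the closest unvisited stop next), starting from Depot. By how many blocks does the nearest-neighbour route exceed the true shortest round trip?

8 blocks longer than the optimal tour.

From Depot: stop 1=4, stop 2=10, stop 3=15, stop 4=22 → choose stop 1 (4).
From stop 1: stop 2=14, stop 4=18, stop 3=19 → choose stop 2 (14).
From stop 2: stop 3=11, stop 4=17 → choose stop 3 (11).
From stop 3: stop 4=16 → choose stop 4 (16).
NN route Depot → stop 1 → stop 2 → stop 3 → stop 4 → Depot costs 67.
Optimal: Depot → stop 1 → stop 4 → stop 3 → stop 2 → Depot costs 59 (by enumerating all 12 distinct tours).
Excess = 67 − 59 = 8.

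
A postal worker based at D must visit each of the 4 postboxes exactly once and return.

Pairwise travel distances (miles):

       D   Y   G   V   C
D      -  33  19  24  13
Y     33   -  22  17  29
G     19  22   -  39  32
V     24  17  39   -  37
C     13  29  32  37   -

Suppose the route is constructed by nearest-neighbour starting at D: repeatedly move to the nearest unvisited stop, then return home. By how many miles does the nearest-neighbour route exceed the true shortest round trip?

From D: C=13, G=19, V=24, Y=33 → choose C (13).
From C: Y=29, G=32, V=37 → choose Y (29).
From Y: V=17, G=22 → choose V (17).
From V: G=39 → choose G (39).
NN route D → C → Y → V → G → D costs 117.
Optimal: D → G → Y → V → C → D costs 108 (by enumerating all 12 distinct tours).
Excess = 117 − 108 = 9.

The nearest-neighbour route is 9 miles longer than optimal.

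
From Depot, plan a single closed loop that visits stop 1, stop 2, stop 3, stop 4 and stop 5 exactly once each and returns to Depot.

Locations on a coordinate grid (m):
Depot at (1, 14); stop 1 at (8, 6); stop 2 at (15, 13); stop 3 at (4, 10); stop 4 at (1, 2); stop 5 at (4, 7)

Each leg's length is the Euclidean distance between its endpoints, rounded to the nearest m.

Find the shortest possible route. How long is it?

46 m — the shortest possible round trip.

There are 60 distinct closed tours to check (reversals are equivalent).
Depot - stop 1 - stop 2 - stop 3 - stop 4 - stop 5 - Depot: 11+10+11+9+6+8 = 55
Depot - stop 1 - stop 2 - stop 3 - stop 5 - stop 4 - Depot: 11+10+11+3+6+12 = 53
Depot - stop 1 - stop 2 - stop 4 - stop 3 - stop 5 - Depot: 11+10+18+9+3+8 = 59
Depot - stop 1 - stop 2 - stop 4 - stop 5 - stop 3 - Depot: 11+10+18+6+3+5 = 53
Depot - stop 1 - stop 2 - stop 5 - stop 3 - stop 4 - Depot: 11+10+13+3+9+12 = 58
Depot - stop 1 - stop 2 - stop 5 - stop 4 - stop 3 - Depot: 11+10+13+6+9+5 = 54
Depot - stop 1 - stop 3 - stop 2 - stop 4 - stop 5 - Depot: 11+6+11+18+6+8 = 60
Depot - stop 1 - stop 3 - stop 2 - stop 5 - stop 4 - Depot: 11+6+11+13+6+12 = 59
Depot - stop 1 - stop 3 - stop 4 - stop 2 - stop 5 - Depot: 11+6+9+18+13+8 = 65
Depot - stop 1 - stop 3 - stop 4 - stop 5 - stop 2 - Depot: 11+6+9+6+13+14 = 59
Depot - stop 1 - stop 3 - stop 5 - stop 2 - stop 4 - Depot: 11+6+3+13+18+12 = 63
Depot - stop 1 - stop 3 - stop 5 - stop 4 - stop 2 - Depot: 11+6+3+6+18+14 = 58
Depot - stop 1 - stop 4 - stop 2 - stop 3 - stop 5 - Depot: 11+8+18+11+3+8 = 59
Depot - stop 1 - stop 4 - stop 2 - stop 5 - stop 3 - Depot: 11+8+18+13+3+5 = 58
… (46 more)
Depot - stop 2 - stop 1 - stop 4 - stop 5 - stop 3 - Depot: 14+10+8+6+3+5 = 46  ← best
The minimum is 46.
One optimal route: Depot → stop 2 → stop 1 → stop 4 → stop 5 → stop 3 → Depot (or its reverse).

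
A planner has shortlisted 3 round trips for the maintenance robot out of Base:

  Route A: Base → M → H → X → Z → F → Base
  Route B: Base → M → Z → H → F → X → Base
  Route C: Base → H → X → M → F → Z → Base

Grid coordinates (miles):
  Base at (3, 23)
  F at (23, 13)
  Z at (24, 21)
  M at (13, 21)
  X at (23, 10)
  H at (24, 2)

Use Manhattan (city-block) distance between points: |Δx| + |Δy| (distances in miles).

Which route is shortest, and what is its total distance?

90 miles — Route B is the shortest.

Route A: 12 + 30 + 9 + 12 + 9 + 30 = 102
Route B: 12 + 11 + 19 + 12 + 3 + 33 = 90
Route C: 42 + 9 + 21 + 18 + 9 + 23 = 122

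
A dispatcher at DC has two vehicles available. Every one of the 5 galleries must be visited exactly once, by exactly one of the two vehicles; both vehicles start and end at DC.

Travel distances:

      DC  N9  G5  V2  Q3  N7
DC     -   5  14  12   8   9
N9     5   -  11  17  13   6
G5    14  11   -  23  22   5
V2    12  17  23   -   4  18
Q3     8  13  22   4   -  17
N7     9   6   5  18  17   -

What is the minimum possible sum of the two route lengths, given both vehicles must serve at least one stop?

54 — the smallest possible combined total.

Try each way of splitting the stops between the two vehicles (each non-empty) and, for each split, find the best tour for each vehicle:
  {N9} + {G5, V2, Q3, N7}: 10 + 49 = 59
  {G5} + {N9, V2, Q3, N7}: 28 + 41 = 69
  {N9, G5} + {V2, Q3, N7}: 30 + 39 = 69
  {V2} + {N9, G5, Q3, N7}: 24 + 46 = 70
  {N9, V2} + {G5, Q3, N7}: 34 + 44 = 78
  {G5, V2} + {N9, Q3, N7}: 49 + 36 = 85
  … (15 splits in total)
  {V2, Q3} + {N9, G5, N7}: 24 + 30 = 54  ← best
Best: vehicle 1 DC → V2 → Q3 → DC = 24; vehicle 2 DC → N9 → G5 → N7 → DC = 30; combined 54.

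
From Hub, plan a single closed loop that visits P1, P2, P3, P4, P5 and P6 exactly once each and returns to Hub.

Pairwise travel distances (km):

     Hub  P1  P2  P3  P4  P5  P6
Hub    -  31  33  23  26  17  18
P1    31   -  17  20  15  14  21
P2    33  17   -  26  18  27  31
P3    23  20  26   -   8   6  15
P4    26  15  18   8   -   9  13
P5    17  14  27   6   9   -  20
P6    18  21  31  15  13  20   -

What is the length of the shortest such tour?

With 6 stops there are 6!/2 = 360 distinct round trips (a route and its reverse cost the same).
Hub-P1-P2-P3-P4-P5-P6-Hub: 31+17+26+8+9+20+18 = 129
Hub-P1-P2-P3-P4-P6-P5-Hub: 31+17+26+8+13+20+17 = 132
Hub-P1-P2-P3-P5-P4-P6-Hub: 31+17+26+6+9+13+18 = 120
Hub-P1-P2-P3-P5-P6-P4-Hub: 31+17+26+6+20+13+26 = 139
Hub-P1-P2-P3-P6-P4-P5-Hub: 31+17+26+15+13+9+17 = 128
Hub-P1-P2-P3-P6-P5-P4-Hub: 31+17+26+15+20+9+26 = 144
Hub-P1-P2-P4-P3-P5-P6-Hub: 31+17+18+8+6+20+18 = 118
Hub-P1-P2-P4-P3-P6-P5-Hub: 31+17+18+8+15+20+17 = 126
… (352 more)
Hub-P5-P3-P4-P2-P1-P6-Hub: 17+6+8+18+17+21+18 = 105  ← best
The minimum is 105.
One optimal route: Hub → P5 → P3 → P4 → P2 → P1 → P6 → Hub (or its reverse).

Shortest round trip = 105 km.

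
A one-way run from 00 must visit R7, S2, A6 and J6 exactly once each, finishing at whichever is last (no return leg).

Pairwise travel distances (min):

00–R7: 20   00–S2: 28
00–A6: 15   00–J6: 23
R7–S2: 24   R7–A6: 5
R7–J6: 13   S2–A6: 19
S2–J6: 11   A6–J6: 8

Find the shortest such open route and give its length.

44 min — the minimum one-way total.

There are 4! = 24 possible orderings.
00 - R7 - S2 - A6 - J6: 20+24+19+8 = 71
00 - R7 - S2 - J6 - A6: 20+24+11+8 = 63
00 - R7 - A6 - S2 - J6: 20+5+19+11 = 55
00 - R7 - A6 - J6 - S2: 20+5+8+11 = 44
00 - R7 - J6 - S2 - A6: 20+13+11+19 = 63
00 - R7 - J6 - A6 - S2: 20+13+8+19 = 60
00 - S2 - R7 - A6 - J6: 28+24+5+8 = 65
00 - S2 - R7 - J6 - A6: 28+24+13+8 = 73
00 - S2 - A6 - R7 - J6: 28+19+5+13 = 65
00 - S2 - A6 - J6 - R7: 28+19+8+13 = 68
00 - S2 - J6 - R7 - A6: 28+11+13+5 = 57
00 - S2 - J6 - A6 - R7: 28+11+8+5 = 52
00 - A6 - R7 - S2 - J6: 15+5+24+11 = 55
00 - A6 - R7 - J6 - S2: 15+5+13+11 = 44
… (10 more)
The minimum is 44.
One shortest path: 00 → R7 → A6 → J6 → S2.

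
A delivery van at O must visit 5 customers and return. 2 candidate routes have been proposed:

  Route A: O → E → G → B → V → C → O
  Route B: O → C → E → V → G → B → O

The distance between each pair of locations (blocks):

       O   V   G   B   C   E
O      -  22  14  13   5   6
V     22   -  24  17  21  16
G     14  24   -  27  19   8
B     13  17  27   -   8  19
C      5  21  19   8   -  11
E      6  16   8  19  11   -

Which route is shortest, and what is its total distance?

84 blocks — Route A is the shortest.

Route A: 6 + 8 + 27 + 17 + 21 + 5 = 84
Route B: 5 + 11 + 16 + 24 + 27 + 13 = 96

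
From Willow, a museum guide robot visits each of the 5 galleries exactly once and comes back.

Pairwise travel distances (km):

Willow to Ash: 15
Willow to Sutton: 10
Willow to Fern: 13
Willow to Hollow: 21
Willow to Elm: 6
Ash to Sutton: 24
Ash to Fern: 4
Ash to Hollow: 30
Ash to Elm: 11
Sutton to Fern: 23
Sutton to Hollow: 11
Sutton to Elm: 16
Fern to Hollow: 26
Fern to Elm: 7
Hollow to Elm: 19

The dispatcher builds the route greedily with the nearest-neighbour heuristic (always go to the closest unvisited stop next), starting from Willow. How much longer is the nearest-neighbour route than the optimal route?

Willow: Elm=6, Sutton=10, Fern=13, Ash=15, Hollow=21 ⇒ Elm
Elm: Fern=7, Ash=11, Sutton=16, Hollow=19 ⇒ Fern
Fern: Ash=4, Sutton=23, Hollow=26 ⇒ Ash
Ash: Sutton=24, Hollow=30 ⇒ Sutton
Sutton: Hollow=11 ⇒ Hollow
NN route Willow → Elm → Fern → Ash → Sutton → Hollow → Willow costs 73.
Optimal: Willow → Ash → Fern → Elm → Hollow → Sutton → Willow costs 66 (by enumerating all 60 distinct tours).
Excess = 73 − 66 = 7.

The nearest-neighbour route is 7 km longer than optimal.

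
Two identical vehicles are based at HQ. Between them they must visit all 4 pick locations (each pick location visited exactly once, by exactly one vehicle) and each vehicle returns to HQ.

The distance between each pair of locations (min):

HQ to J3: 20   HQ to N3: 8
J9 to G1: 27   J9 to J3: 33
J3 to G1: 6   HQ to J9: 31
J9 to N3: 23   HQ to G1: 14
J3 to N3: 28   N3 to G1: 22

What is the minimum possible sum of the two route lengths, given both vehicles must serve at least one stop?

There are 2^3 − 1 = 7 ways to divide the 4 stops into two non-empty groups. For each, the best each vehicle can do is its own shortest tour through its group:
  {J9} + {J3, N3, G1}: 62 + 56 = 118
  {J3} + {J9, N3, G1}: 40 + 72 = 112
  {J9, J3} + {N3, G1}: 84 + 44 = 128
  {N3} + {J9, J3, G1}: 16 + 84 = 100
  {J9, N3} + {J3, G1}: 62 + 40 = 102
  {J3, N3} + {J9, G1}: 56 + 72 = 128
  … (7 splits in total)
Best: vehicle 1 HQ → N3 → HQ = 16; vehicle 2 HQ → J9 → J3 → G1 → HQ = 84; combined 100.

Minimum combined distance: 100 min.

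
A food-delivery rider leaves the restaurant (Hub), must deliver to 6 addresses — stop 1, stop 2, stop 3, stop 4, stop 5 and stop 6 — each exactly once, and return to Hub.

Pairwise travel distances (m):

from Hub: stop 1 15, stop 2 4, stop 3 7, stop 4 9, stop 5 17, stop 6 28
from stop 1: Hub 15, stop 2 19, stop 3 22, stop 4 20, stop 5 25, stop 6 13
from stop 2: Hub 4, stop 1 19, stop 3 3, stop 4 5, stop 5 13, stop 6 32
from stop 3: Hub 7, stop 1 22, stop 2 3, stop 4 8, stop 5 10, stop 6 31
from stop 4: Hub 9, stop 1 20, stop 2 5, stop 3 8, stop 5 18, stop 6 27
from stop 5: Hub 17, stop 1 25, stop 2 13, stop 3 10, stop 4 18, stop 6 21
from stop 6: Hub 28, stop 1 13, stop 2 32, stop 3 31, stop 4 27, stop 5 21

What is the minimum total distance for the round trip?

Hub→stop 1→stop 2→stop 3→stop 4→stop 5→stop 6→Hub: 15+19+3+8+18+21+28 = 112
Hub→stop 1→stop 2→stop 3→stop 4→stop 6→stop 5→Hub: 15+19+3+8+27+21+17 = 110
Hub→stop 1→stop 2→stop 3→stop 5→stop 4→stop 6→Hub: 15+19+3+10+18+27+28 = 120
Hub→stop 1→stop 2→stop 3→stop 5→stop 6→stop 4→Hub: 15+19+3+10+21+27+9 = 104
Hub→stop 1→stop 2→stop 3→stop 6→stop 4→stop 5→Hub: 15+19+3+31+27+18+17 = 130
Hub→stop 1→stop 2→stop 3→stop 6→stop 5→stop 4→Hub: 15+19+3+31+21+18+9 = 116
Hub→stop 1→stop 2→stop 4→stop 3→stop 5→stop 6→Hub: 15+19+5+8+10+21+28 = 106
Hub→stop 1→stop 2→stop 4→stop 3→stop 6→stop 5→Hub: 15+19+5+8+31+21+17 = 116
… (352 more)
Hub→stop 1→stop 6→stop 5→stop 3→stop 2→stop 4→Hub: 15+13+21+10+3+5+9 = 76  ← best
The minimum is 76.
One optimal route: Hub → stop 1 → stop 6 → stop 5 → stop 3 → stop 2 → stop 4 → Hub (or its reverse).

76 m — the shortest possible round trip.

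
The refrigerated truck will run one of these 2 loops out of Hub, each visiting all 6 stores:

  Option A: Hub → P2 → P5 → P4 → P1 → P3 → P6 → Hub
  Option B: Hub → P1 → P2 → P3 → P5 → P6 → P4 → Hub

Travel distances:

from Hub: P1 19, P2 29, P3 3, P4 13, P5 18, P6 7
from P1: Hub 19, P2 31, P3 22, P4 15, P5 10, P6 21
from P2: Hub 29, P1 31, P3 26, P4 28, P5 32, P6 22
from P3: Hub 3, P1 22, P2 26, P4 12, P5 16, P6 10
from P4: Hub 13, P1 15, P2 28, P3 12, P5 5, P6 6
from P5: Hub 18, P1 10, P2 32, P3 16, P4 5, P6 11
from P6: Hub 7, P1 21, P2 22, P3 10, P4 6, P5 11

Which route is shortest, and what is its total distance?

120 — Option A is the shortest.

Option A: 29 + 32 + 5 + 15 + 22 + 10 + 7 = 120
Option B: 19 + 31 + 26 + 16 + 11 + 6 + 13 = 122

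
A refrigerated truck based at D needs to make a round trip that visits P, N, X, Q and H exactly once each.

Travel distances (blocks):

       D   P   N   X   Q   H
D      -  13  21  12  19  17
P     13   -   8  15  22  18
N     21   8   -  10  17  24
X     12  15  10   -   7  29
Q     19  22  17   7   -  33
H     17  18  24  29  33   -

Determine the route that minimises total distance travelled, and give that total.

Minimum total distance: 79 blocks.

With 5 stops there are 5!/2 = 60 distinct round trips (a route and its reverse cost the same).
D-P-N-X-Q-H-D: 13+8+10+7+33+17 = 88
D-P-N-X-H-Q-D: 13+8+10+29+33+19 = 112
D-P-N-Q-X-H-D: 13+8+17+7+29+17 = 91
D-P-N-Q-H-X-D: 13+8+17+33+29+12 = 112
D-P-N-H-X-Q-D: 13+8+24+29+7+19 = 100
D-P-N-H-Q-X-D: 13+8+24+33+7+12 = 97
D-P-X-N-Q-H-D: 13+15+10+17+33+17 = 105
D-P-X-N-H-Q-D: 13+15+10+24+33+19 = 114
D-P-X-Q-N-H-D: 13+15+7+17+24+17 = 93
D-P-X-Q-H-N-D: 13+15+7+33+24+21 = 113
D-P-X-H-N-Q-D: 13+15+29+24+17+19 = 117
D-P-X-H-Q-N-D: 13+15+29+33+17+21 = 128
D-P-Q-N-X-H-D: 13+22+17+10+29+17 = 108
D-P-Q-N-H-X-D: 13+22+17+24+29+12 = 117
… (46 more)
D-X-Q-N-P-H-D: 12+7+17+8+18+17 = 79  ← best
The minimum is 79.
One optimal route: D → X → Q → N → P → H → D (or its reverse).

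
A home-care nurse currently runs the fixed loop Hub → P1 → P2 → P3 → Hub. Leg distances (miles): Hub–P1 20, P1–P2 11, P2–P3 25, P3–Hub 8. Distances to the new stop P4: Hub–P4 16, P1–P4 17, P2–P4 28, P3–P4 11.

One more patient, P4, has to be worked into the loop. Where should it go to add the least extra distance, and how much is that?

Insertion cost between consecutive stops i–j is d(i,P4) + d(P4,j) − d(i,j):
  between Hub and P1: 16 + 17 − 20 = 13
  between P1 and P2: 17 + 28 − 11 = 34
  between P2 and P3: 28 + 11 − 25 = 14
  between P3 and Hub: 11 + 16 − 8 = 19
Cheapest insertion is between Hub and P1, adding 13.
New total = 64 + 13 = 77.

Minimum extra distance: 13 miles, inserting P4 between Hub and P1.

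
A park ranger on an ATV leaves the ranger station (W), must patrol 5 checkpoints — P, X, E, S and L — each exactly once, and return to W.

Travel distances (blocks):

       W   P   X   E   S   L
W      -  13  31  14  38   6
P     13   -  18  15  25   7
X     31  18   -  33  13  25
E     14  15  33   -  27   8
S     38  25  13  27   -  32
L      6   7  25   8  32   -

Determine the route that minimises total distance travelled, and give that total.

W→P→X→E→S→L→W: 13+18+33+27+32+6 = 129
W→P→X→E→L→S→W: 13+18+33+8+32+38 = 142
W→P→X→S→E→L→W: 13+18+13+27+8+6 = 85
W→P→X→S→L→E→W: 13+18+13+32+8+14 = 98
W→P→X→L→E→S→W: 13+18+25+8+27+38 = 129
W→P→X→L→S→E→W: 13+18+25+32+27+14 = 129
W→P→E→X→S→L→W: 13+15+33+13+32+6 = 112
W→P→E→X→L→S→W: 13+15+33+25+32+38 = 156
W→P→E→S→X→L→W: 13+15+27+13+25+6 = 99
W→P→E→S→L→X→W: 13+15+27+32+25+31 = 143
W→P→E→L→X→S→W: 13+15+8+25+13+38 = 112
W→P→E→L→S→X→W: 13+15+8+32+13+31 = 112
W→P→S→X→E→L→W: 13+25+13+33+8+6 = 98
W→P→S→X→L→E→W: 13+25+13+25+8+14 = 98
… (46 more)
The minimum is 85.
One optimal route: W → P → X → S → E → L → W (or its reverse).

Minimum total distance: 85 blocks.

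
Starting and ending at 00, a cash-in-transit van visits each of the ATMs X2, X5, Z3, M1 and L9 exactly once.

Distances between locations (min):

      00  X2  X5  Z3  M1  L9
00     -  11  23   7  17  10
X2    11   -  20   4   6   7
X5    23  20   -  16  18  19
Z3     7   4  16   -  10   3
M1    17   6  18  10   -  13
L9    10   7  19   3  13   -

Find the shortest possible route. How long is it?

Shortest round trip = 64 min.

00 → X2 → X5 → Z3 → M1 → L9 → 00: 11+20+16+10+13+10 = 80
00 → X2 → X5 → Z3 → L9 → M1 → 00: 11+20+16+3+13+17 = 80
00 → X2 → X5 → M1 → Z3 → L9 → 00: 11+20+18+10+3+10 = 72
00 → X2 → X5 → M1 → L9 → Z3 → 00: 11+20+18+13+3+7 = 72
00 → X2 → X5 → L9 → Z3 → M1 → 00: 11+20+19+3+10+17 = 80
00 → X2 → X5 → L9 → M1 → Z3 → 00: 11+20+19+13+10+7 = 80
00 → X2 → Z3 → X5 → M1 → L9 → 00: 11+4+16+18+13+10 = 72
00 → X2 → Z3 → X5 → L9 → M1 → 00: 11+4+16+19+13+17 = 80
00 → X2 → Z3 → M1 → X5 → L9 → 00: 11+4+10+18+19+10 = 72
00 → X2 → Z3 → M1 → L9 → X5 → 00: 11+4+10+13+19+23 = 80
00 → X2 → Z3 → L9 → X5 → M1 → 00: 11+4+3+19+18+17 = 72
00 → X2 → Z3 → L9 → M1 → X5 → 00: 11+4+3+13+18+23 = 72
00 → X2 → M1 → X5 → Z3 → L9 → 00: 11+6+18+16+3+10 = 64
00 → X2 → M1 → X5 → L9 → Z3 → 00: 11+6+18+19+3+7 = 64
… (46 more)
The minimum is 64.
One optimal route: 00 → X2 → M1 → X5 → Z3 → L9 → 00 (or its reverse).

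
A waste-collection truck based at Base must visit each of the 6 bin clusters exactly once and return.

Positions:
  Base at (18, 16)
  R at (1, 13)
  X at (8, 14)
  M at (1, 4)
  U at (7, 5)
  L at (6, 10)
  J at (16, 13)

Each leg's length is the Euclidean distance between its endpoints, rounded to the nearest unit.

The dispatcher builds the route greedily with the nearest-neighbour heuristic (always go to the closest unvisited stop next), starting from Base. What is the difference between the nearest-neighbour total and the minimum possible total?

2 longer than the optimal tour.

Base: J=4, X=10, L=13, U=16, R=17, M=21 ⇒ J
J: X=8, L=10, U=12, R=15, M=17 ⇒ X
X: L=4, R=7, U=9, M=12 ⇒ L
L: U=5, R=6, M=8 ⇒ U
U: M=6, R=10 ⇒ M
M: R=9 ⇒ R
NN route Base → J → X → L → U → M → R → Base costs 53.
Optimal: Base → X → R → M → U → L → J → Base costs 51 (by enumerating all 360 distinct tours).
Excess = 53 − 51 = 2.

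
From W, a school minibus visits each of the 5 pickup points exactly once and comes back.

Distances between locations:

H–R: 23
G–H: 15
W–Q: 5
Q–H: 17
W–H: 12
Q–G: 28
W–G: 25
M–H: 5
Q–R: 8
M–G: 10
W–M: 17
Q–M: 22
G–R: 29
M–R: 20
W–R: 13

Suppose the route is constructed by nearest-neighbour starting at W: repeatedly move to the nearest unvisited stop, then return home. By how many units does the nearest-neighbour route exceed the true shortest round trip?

W: Q=5, H=12, R=13, M=17, G=25 ⇒ Q
Q: R=8, H=17, M=22, G=28 ⇒ R
R: M=20, H=23, G=29 ⇒ M
M: H=5, G=10 ⇒ H
H: G=15 ⇒ G
NN route W → Q → R → M → H → G → W costs 78.
Optimal: W → Q → R → G → M → H → W costs 69 (by enumerating all 60 distinct tours).
Excess = 78 − 69 = 9.

Excess over optimum: 9.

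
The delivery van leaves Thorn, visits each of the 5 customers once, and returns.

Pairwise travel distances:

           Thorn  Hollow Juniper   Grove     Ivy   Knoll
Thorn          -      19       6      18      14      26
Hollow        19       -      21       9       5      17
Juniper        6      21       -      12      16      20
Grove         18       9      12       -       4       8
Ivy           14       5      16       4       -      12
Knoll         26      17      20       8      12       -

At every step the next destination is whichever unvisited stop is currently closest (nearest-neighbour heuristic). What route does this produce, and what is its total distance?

From Thorn: distances to unvisited — Juniper=6, Ivy=14, Grove=18, Hollow=19, Knoll=26. Nearest is Juniper (6).
From Juniper: distances to unvisited — Grove=12, Ivy=16, Knoll=20, Hollow=21. Nearest is Grove (12).
From Grove: distances to unvisited — Ivy=4, Knoll=8, Hollow=9. Nearest is Ivy (4).
From Ivy: distances to unvisited — Hollow=5, Knoll=12. Nearest is Hollow (5).
From Hollow: distances to unvisited — Knoll=17. Nearest is Knoll (17).
Return Knoll→Thorn: 26.
Total = 6 + 12 + 4 + 5 + 17 + 26 = 70.

Nearest-neighbour total = 70; route Thorn → Juniper → Grove → Ivy → Hollow → Knoll → Thorn.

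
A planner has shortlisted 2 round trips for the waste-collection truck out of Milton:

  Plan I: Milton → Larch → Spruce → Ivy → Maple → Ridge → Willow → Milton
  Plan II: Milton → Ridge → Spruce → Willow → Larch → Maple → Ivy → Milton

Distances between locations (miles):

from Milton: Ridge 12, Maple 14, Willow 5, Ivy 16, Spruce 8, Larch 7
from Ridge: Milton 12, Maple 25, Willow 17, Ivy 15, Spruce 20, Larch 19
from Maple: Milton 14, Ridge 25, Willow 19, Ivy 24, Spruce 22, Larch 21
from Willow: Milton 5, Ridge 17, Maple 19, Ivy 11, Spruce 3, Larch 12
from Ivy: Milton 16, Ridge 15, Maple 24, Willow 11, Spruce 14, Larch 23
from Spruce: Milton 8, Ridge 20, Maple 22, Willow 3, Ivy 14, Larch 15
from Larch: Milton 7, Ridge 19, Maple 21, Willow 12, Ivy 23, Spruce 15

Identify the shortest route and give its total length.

Plan I: 7 + 15 + 14 + 24 + 25 + 17 + 5 = 107
Plan II: 12 + 20 + 3 + 12 + 21 + 24 + 16 = 108

Shortest is Plan I, total 107 miles.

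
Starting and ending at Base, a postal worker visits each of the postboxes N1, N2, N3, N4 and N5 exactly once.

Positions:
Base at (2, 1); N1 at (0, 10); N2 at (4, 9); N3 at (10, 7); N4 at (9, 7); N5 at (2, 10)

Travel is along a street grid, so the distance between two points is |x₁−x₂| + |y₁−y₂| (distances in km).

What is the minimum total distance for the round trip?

Shortest round trip = 38 km.

With 5 stops there are 5!/2 = 60 distinct round trips (a route and its reverse cost the same).
Base→N1→N2→N3→N4→N5→Base: 11+5+8+1+10+9 = 44
Base→N1→N2→N3→N5→N4→Base: 11+5+8+11+10+13 = 58
Base→N1→N2→N4→N3→N5→Base: 11+5+7+1+11+9 = 44
Base→N1→N2→N4→N5→N3→Base: 11+5+7+10+11+14 = 58
Base→N1→N2→N5→N3→N4→Base: 11+5+3+11+1+13 = 44
Base→N1→N2→N5→N4→N3→Base: 11+5+3+10+1+14 = 44
Base→N1→N3→N2→N4→N5→Base: 11+13+8+7+10+9 = 58
Base→N1→N3→N2→N5→N4→Base: 11+13+8+3+10+13 = 58
Base→N1→N3→N4→N2→N5→Base: 11+13+1+7+3+9 = 44
Base→N1→N3→N4→N5→N2→Base: 11+13+1+10+3+10 = 48
Base→N1→N3→N5→N2→N4→Base: 11+13+11+3+7+13 = 58
Base→N1→N3→N5→N4→N2→Base: 11+13+11+10+7+10 = 62
Base→N1→N4→N2→N3→N5→Base: 11+12+7+8+11+9 = 58
Base→N1→N4→N2→N5→N3→Base: 11+12+7+3+11+14 = 58
… (46 more)
Base→N1→N5→N2→N3→N4→Base: 11+2+3+8+1+13 = 38  ← best
The minimum is 38.
One optimal route: Base → N1 → N5 → N2 → N3 → N4 → Base (or its reverse).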